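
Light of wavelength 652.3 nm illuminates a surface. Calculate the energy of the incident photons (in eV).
1.9007 eV

Using E = hf = hc/λ:

E = hc/λ = (6.626×10⁻³⁴ J·s)(3×10⁸ m/s) / (652.3×10⁻⁹ m)
E = 1.9007 eV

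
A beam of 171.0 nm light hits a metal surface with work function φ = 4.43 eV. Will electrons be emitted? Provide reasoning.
Yes

For photoemission, the photon energy must exceed the work function.

Photon energy: E = hc/λ = 7.2505 eV
Work function: φ = 4.43 eV

Since E_photon (7.2505 eV) > φ (4.43 eV), photoemission WILL occur.
The threshold wavelength is λ₀ = hc/φ = 279.9 nm.
Since 171.0 nm < 279.9 nm, the light has sufficient energy.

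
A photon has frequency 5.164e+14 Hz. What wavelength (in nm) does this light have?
580.54 nm

Using the wave equation: c = fλ

Solving for wavelength:
λ = c/f = (3×10⁸ m/s) / (5.164e+14 Hz)
λ = 580.54 nm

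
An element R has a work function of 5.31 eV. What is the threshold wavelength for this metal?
233.49 nm

The threshold wavelength is when the photon energy equals the work function:
hc/λ₀ = φ

Solving for λ₀:
λ₀ = hc/φ = (6.626×10⁻³⁴ J·s)(3×10⁸ m/s) / (5.31 eV × 1.602×10⁻¹⁹ J/eV)
λ₀ = 233.49 nm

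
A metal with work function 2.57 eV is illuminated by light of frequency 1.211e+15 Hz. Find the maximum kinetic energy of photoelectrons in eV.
2.4383 eV

Using Einstein's photoelectric equation: KE_max = hf - φ

First, calculate the photon energy:
E_photon = hf = (6.626×10⁻³⁴ J·s)(1.211e+15 Hz)
E_photon = 5.0083 eV

Then, the maximum kinetic energy:
KE_max = E_photon - φ = 5.0083 eV - 2.57 eV = 2.4383 eV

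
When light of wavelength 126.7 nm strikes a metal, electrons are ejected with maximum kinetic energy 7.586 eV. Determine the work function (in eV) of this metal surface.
2.20 eV

From Einstein's photoelectric equation: KE_max = hf - φ = hc/λ - φ

Rearranging for φ:
φ = hc/λ - KE_max

Calculate photon energy:
E_photon = hc/λ = 9.7857 eV

Therefore:
φ = 9.7857 - 7.586 = 2.20 eV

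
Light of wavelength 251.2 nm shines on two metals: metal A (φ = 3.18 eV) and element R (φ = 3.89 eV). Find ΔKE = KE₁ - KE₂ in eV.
0.7100 eV

Using KE_max = hc/λ - φ for each metal:

Photon energy: E = hc/λ = 4.9357 eV

For metal A (φ₁ = 3.18 eV):
KE₁ = E - φ₁ = 4.9357 - 3.18 = 1.7557 eV

For element R (φ₂ = 3.89 eV):
KE₂ = E - φ₂ = 4.9357 - 3.89 = 1.0457 eV

Difference:
ΔKE = KE₁ - KE₂ = 1.7557 - 1.0457 = 0.7100 eV

Note: The difference equals the difference in work functions: 3.89 - 3.18 = 0.71 eV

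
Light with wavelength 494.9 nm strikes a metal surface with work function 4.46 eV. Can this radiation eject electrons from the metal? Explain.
No

For photoemission, the photon energy must exceed the work function.

Photon energy: E = hc/λ = 2.5052 eV
Work function: φ = 4.46 eV

Since E_photon (2.5052 eV) < φ (4.46 eV), photoemission will NOT occur.
The threshold wavelength is λ₀ = hc/φ = 278.0 nm.
Since 494.9 nm > 278.0 nm, the photons lack sufficient energy.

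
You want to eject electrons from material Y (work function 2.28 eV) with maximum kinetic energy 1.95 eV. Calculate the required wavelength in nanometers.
293.11 nm

From Einstein's equation: KE_max = hc/λ - φ

Rearranging for λ:
hc/λ = KE_max + φ
λ = hc/(KE_max + φ)

Required photon energy:
E_photon = KE_max + φ = 1.95 + 2.28 = 4.23 eV

Required wavelength:
λ = hc/E_photon = (6.626×10⁻³⁴)(3×10⁸) / (4.23 × 1.602×10⁻¹⁹)
λ = 293.11 nm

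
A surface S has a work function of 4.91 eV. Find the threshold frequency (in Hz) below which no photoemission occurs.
1.1872e+15 Hz

The threshold frequency is when the photon energy equals the work function:
hf₀ = φ

Solving for f₀:
f₀ = φ/h = (4.91 eV × 1.602×10⁻¹⁹ J/eV) / (6.626×10⁻³⁴ J·s)
f₀ = 1.1872e+15 Hz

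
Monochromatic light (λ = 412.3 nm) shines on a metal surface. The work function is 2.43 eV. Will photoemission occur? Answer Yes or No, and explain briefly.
Yes

For photoemission, the photon energy must exceed the work function.

Photon energy: E = hc/λ = 3.0071 eV
Work function: φ = 2.43 eV

Since E_photon (3.0071 eV) > φ (2.43 eV), photoemission WILL occur.
The threshold wavelength is λ₀ = hc/φ = 510.2 nm.
Since 412.3 nm < 510.2 nm, the light has sufficient energy.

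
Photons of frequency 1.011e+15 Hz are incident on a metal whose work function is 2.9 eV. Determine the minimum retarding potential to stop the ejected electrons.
1.2812 V

The stopping potential V_s satisfies: eV_s = KE_max

First, find KE_max using Einstein's equation:
E_photon = hf = (6.626×10⁻³⁴ J·s)(1.011e+15 Hz) = 4.1812 eV
KE_max = E_photon - φ = 4.1812 - 2.9 = 1.2812 eV

Since eV_s = KE_max:
V_s = KE_max/e = 1.2812 V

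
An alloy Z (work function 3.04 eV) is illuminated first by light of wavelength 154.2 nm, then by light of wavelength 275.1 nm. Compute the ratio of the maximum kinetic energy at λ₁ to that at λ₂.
3.4089

Using Einstein's equation: KE_max = hc/λ - φ

For λ₁ = 154.2 nm:
E₁ = hc/λ₁ = 8.0405 eV
KE₁ = E₁ - φ = 8.0405 - 3.04 = 5.0005 eV

For λ₂ = 275.1 nm:
E₂ = hc/λ₂ = 4.5069 eV
KE₂ = E₂ - φ = 4.5069 - 3.04 = 1.4669 eV

Ratio: KE₁/KE₂ = 5.0005/1.4669 = 3.4089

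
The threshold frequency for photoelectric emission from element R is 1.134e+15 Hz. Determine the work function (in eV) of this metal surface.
4.69 eV

At the threshold frequency, photon energy equals work function:
φ = hf₀

Calculating:
φ = (6.626×10⁻³⁴ J·s)(1.134e+15 Hz)
φ = 4.69 eV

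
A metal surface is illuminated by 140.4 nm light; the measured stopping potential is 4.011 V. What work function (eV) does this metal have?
4.82 eV

The stopping potential gives the maximum kinetic energy: KE_max = eV_s = 4.011 eV

From Einstein's photoelectric equation: KE_max = hc/λ - φ
Rearranging: φ = hc/λ - KE_max

Calculate photon energy:
E_photon = hc/λ = (6.626×10⁻³⁴ J·s)(3×10⁸ m/s) / (140.4×10⁻⁹ m) = 8.8308 eV

Therefore:
φ = 8.8308 - 4.011 = 4.82 eV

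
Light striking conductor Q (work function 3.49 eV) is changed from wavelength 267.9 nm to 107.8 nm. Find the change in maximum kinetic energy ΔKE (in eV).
6.8733 eV

Using Einstein's equation: KE_max = hc/λ - φ

For λ₁ = 267.9 nm:
KE₁ = hc/λ₁ - φ = 4.6280 - 3.49 = 1.1380 eV

For λ₂ = 107.8 nm:
KE₂ = hc/λ₂ - φ = 11.5013 - 3.49 = 8.0113 eV

Change in KE:
ΔKE = KE₂ - KE₁ = 8.0113 - 1.1380 = 6.8733 eV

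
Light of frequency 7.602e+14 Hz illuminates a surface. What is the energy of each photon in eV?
3.1439 eV

Using E = hf:

E = hf = (6.626×10⁻³⁴ J·s)(7.602e+14 Hz)
E = 3.1439 eV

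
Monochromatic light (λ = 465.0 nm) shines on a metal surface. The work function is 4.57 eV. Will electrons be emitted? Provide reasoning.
No

For photoemission, the photon energy must exceed the work function.

Photon energy: E = hc/λ = 2.6663 eV
Work function: φ = 4.57 eV

Since E_photon (2.6663 eV) < φ (4.57 eV), photoemission will NOT occur.
The threshold wavelength is λ₀ = hc/φ = 271.3 nm.
Since 465.0 nm > 271.3 nm, the photons lack sufficient energy.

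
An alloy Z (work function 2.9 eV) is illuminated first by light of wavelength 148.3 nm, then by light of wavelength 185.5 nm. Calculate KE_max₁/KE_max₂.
1.4431

Using Einstein's equation: KE_max = hc/λ - φ

For λ₁ = 148.3 nm:
E₁ = hc/λ₁ = 8.3604 eV
KE₁ = E₁ - φ = 8.3604 - 2.9 = 5.4604 eV

For λ₂ = 185.5 nm:
E₂ = hc/λ₂ = 6.6838 eV
KE₂ = E₂ - φ = 6.6838 - 2.9 = 3.7838 eV

Ratio: KE₁/KE₂ = 5.4604/3.7838 = 1.4431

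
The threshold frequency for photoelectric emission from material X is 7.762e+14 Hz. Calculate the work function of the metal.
3.21 eV

At the threshold frequency, photon energy equals work function:
φ = hf₀

Calculating:
φ = (6.626×10⁻³⁴ J·s)(7.762e+14 Hz)
φ = 3.21 eV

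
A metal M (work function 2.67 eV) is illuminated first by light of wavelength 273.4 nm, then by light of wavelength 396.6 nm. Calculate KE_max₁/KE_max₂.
4.0881

Using Einstein's equation: KE_max = hc/λ - φ

For λ₁ = 273.4 nm:
E₁ = hc/λ₁ = 4.5349 eV
KE₁ = E₁ - φ = 4.5349 - 2.67 = 1.8649 eV

For λ₂ = 396.6 nm:
E₂ = hc/λ₂ = 3.1262 eV
KE₂ = E₂ - φ = 3.1262 - 2.67 = 0.4562 eV

Ratio: KE₁/KE₂ = 1.8649/0.4562 = 4.0881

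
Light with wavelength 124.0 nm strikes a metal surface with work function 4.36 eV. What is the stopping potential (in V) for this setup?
5.6387 V

The stopping potential V_s satisfies: eV_s = KE_max

First, find KE_max using Einstein's equation:
E_photon = hc/λ = 9.9987 eV
KE_max = E_photon - φ = 9.9987 - 4.36 = 5.6387 eV

Since eV_s = KE_max:
V_s = KE_max/e = 5.6387 V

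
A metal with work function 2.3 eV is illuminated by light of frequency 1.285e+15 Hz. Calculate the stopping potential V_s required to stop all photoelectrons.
3.0143 V

The stopping potential V_s satisfies: eV_s = KE_max

First, find KE_max using Einstein's equation:
E_photon = hf = (6.626×10⁻³⁴ J·s)(1.285e+15 Hz) = 5.3143 eV
KE_max = E_photon - φ = 5.3143 - 2.3 = 3.0143 eV

Since eV_s = KE_max:
V_s = KE_max/e = 3.0143 V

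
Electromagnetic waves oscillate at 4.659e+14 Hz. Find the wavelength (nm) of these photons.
643.47 nm

Using the wave equation: c = fλ

Solving for wavelength:
λ = c/f = (3×10⁸ m/s) / (4.659e+14 Hz)
λ = 643.47 nm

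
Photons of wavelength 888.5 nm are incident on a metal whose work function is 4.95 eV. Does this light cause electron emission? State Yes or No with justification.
No

For photoemission, the photon energy must exceed the work function.

Photon energy: E = hc/λ = 1.3954 eV
Work function: φ = 4.95 eV

Since E_photon (1.3954 eV) < φ (4.95 eV), photoemission will NOT occur.
The threshold wavelength is λ₀ = hc/φ = 250.5 nm.
Since 888.5 nm > 250.5 nm, the photons lack sufficient energy.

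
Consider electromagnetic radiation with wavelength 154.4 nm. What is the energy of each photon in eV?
8.0301 eV

Using E = hf = hc/λ:

E = hc/λ = (6.626×10⁻³⁴ J·s)(3×10⁸ m/s) / (154.4×10⁻⁹ m)
E = 8.0301 eV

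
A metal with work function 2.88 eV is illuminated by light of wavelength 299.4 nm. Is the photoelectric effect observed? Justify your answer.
Yes

For photoemission, the photon energy must exceed the work function.

Photon energy: E = hc/λ = 4.1411 eV
Work function: φ = 2.88 eV

Since E_photon (4.1411 eV) > φ (2.88 eV), photoemission WILL occur.
The threshold wavelength is λ₀ = hc/φ = 430.5 nm.
Since 299.4 nm < 430.5 nm, the light has sufficient energy.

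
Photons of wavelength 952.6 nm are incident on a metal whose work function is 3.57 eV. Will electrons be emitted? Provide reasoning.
No

For photoemission, the photon energy must exceed the work function.

Photon energy: E = hc/λ = 1.3015 eV
Work function: φ = 3.57 eV

Since E_photon (1.3015 eV) < φ (3.57 eV), photoemission will NOT occur.
The threshold wavelength is λ₀ = hc/φ = 347.3 nm.
Since 952.6 nm > 347.3 nm, the photons lack sufficient energy.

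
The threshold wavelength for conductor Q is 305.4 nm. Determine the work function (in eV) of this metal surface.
4.06 eV

At the threshold wavelength, photon energy equals work function:
φ = hc/λ₀

Calculating:
φ = (6.626×10⁻³⁴ J·s)(3×10⁸ m/s) / (305.4×10⁻⁹ m)
φ = 4.06 eV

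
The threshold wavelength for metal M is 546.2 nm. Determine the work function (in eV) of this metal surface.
2.27 eV

At the threshold wavelength, photon energy equals work function:
φ = hc/λ₀

Calculating:
φ = (6.626×10⁻³⁴ J·s)(3×10⁸ m/s) / (546.2×10⁻⁹ m)
φ = 2.27 eV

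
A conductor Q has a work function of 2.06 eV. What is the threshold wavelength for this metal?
601.87 nm

The threshold wavelength is when the photon energy equals the work function:
hc/λ₀ = φ

Solving for λ₀:
λ₀ = hc/φ = (6.626×10⁻³⁴ J·s)(3×10⁸ m/s) / (2.06 eV × 1.602×10⁻¹⁹ J/eV)
λ₀ = 601.87 nm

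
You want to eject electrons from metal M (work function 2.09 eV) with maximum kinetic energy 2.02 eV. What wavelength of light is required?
301.66 nm

From Einstein's equation: KE_max = hc/λ - φ

Rearranging for λ:
hc/λ = KE_max + φ
λ = hc/(KE_max + φ)

Required photon energy:
E_photon = KE_max + φ = 2.02 + 2.09 = 4.11 eV

Required wavelength:
λ = hc/E_photon = (6.626×10⁻³⁴)(3×10⁸) / (4.11 × 1.602×10⁻¹⁹)
λ = 301.66 nm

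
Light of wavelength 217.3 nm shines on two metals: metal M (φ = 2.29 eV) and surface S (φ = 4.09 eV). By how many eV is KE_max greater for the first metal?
1.8000 eV

Using KE_max = hc/λ - φ for each metal:

Photon energy: E = hc/λ = 5.7057 eV

For metal M (φ₁ = 2.29 eV):
KE₁ = E - φ₁ = 5.7057 - 2.29 = 3.4157 eV

For surface S (φ₂ = 4.09 eV):
KE₂ = E - φ₂ = 5.7057 - 4.09 = 1.6157 eV

Difference:
ΔKE = KE₁ - KE₂ = 3.4157 - 1.6157 = 1.8000 eV

Note: The difference equals the difference in work functions: 4.09 - 2.29 = 1.80 eV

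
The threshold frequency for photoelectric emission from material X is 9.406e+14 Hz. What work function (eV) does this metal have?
3.89 eV

At the threshold frequency, photon energy equals work function:
φ = hf₀

Calculating:
φ = (6.626×10⁻³⁴ J·s)(9.406e+14 Hz)
φ = 3.89 eV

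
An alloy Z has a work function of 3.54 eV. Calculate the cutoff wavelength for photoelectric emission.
350.24 nm

The threshold wavelength is when the photon energy equals the work function:
hc/λ₀ = φ

Solving for λ₀:
λ₀ = hc/φ = (6.626×10⁻³⁴ J·s)(3×10⁸ m/s) / (3.54 eV × 1.602×10⁻¹⁹ J/eV)
λ₀ = 350.24 nm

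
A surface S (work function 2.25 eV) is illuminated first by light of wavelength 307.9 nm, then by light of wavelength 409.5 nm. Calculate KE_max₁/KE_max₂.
2.2847

Using Einstein's equation: KE_max = hc/λ - φ

For λ₁ = 307.9 nm:
E₁ = hc/λ₁ = 4.0268 eV
KE₁ = E₁ - φ = 4.0268 - 2.25 = 1.7768 eV

For λ₂ = 409.5 nm:
E₂ = hc/λ₂ = 3.0277 eV
KE₂ = E₂ - φ = 3.0277 - 2.25 = 0.7777 eV

Ratio: KE₁/KE₂ = 1.7768/0.7777 = 2.2847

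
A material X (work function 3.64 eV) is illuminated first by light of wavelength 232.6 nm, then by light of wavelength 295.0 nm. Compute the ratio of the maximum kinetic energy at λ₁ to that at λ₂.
3.0032

Using Einstein's equation: KE_max = hc/λ - φ

For λ₁ = 232.6 nm:
E₁ = hc/λ₁ = 5.3304 eV
KE₁ = E₁ - φ = 5.3304 - 3.64 = 1.6904 eV

For λ₂ = 295.0 nm:
E₂ = hc/λ₂ = 4.2029 eV
KE₂ = E₂ - φ = 4.2029 - 3.64 = 0.5629 eV

Ratio: KE₁/KE₂ = 1.6904/0.5629 = 3.0032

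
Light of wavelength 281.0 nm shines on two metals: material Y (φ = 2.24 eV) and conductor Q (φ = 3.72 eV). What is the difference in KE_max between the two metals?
1.4800 eV

Using KE_max = hc/λ - φ for each metal:

Photon energy: E = hc/λ = 4.4122 eV

For material Y (φ₁ = 2.24 eV):
KE₁ = E - φ₁ = 4.4122 - 2.24 = 2.1722 eV

For conductor Q (φ₂ = 3.72 eV):
KE₂ = E - φ₂ = 4.4122 - 3.72 = 0.6922 eV

Difference:
ΔKE = KE₁ - KE₂ = 2.1722 - 0.6922 = 1.4800 eV

Note: The difference equals the difference in work functions: 3.72 - 2.24 = 1.48 eV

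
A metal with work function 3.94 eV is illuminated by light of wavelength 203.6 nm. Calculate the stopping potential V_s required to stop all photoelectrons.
2.1496 V

The stopping potential V_s satisfies: eV_s = KE_max

First, find KE_max using Einstein's equation:
E_photon = hc/λ = 6.0896 eV
KE_max = E_photon - φ = 6.0896 - 3.94 = 2.1496 eV

Since eV_s = KE_max:
V_s = KE_max/e = 2.1496 V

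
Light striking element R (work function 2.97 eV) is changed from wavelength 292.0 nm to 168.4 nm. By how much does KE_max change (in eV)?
3.1164 eV

Using Einstein's equation: KE_max = hc/λ - φ

For λ₁ = 292.0 nm:
KE₁ = hc/λ₁ - φ = 4.2460 - 2.97 = 1.2760 eV

For λ₂ = 168.4 nm:
KE₂ = hc/λ₂ - φ = 7.3625 - 2.97 = 4.3925 eV

Change in KE:
ΔKE = KE₂ - KE₁ = 4.3925 - 1.2760 = 3.1164 eV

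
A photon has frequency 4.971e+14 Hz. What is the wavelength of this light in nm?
603.08 nm

Using the wave equation: c = fλ

Solving for wavelength:
λ = c/f = (3×10⁸ m/s) / (4.971e+14 Hz)
λ = 603.08 nm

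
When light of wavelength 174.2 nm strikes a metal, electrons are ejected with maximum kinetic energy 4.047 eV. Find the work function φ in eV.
3.07 eV

From Einstein's photoelectric equation: KE_max = hf - φ = hc/λ - φ

Rearranging for φ:
φ = hc/λ - KE_max

Calculate photon energy:
E_photon = hc/λ = 7.1173 eV

Therefore:
φ = 7.1173 - 4.047 = 3.07 eV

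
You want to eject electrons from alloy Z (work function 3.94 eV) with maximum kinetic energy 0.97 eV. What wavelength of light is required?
252.51 nm

From Einstein's equation: KE_max = hc/λ - φ

Rearranging for λ:
hc/λ = KE_max + φ
λ = hc/(KE_max + φ)

Required photon energy:
E_photon = KE_max + φ = 0.97 + 3.94 = 4.91 eV

Required wavelength:
λ = hc/E_photon = (6.626×10⁻³⁴)(3×10⁸) / (4.91 × 1.602×10⁻¹⁹)
λ = 252.51 nm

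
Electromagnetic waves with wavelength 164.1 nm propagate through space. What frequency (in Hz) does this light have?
1.8269e+15 Hz

Using the wave equation: c = fλ

Solving for frequency:
f = c/λ = (3×10⁸ m/s) / (164.1×10⁻⁹ m)
f = 1.8269e+15 Hz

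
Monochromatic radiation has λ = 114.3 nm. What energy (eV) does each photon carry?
10.8473 eV

Using E = hf = hc/λ:

E = hc/λ = (6.626×10⁻³⁴ J·s)(3×10⁸ m/s) / (114.3×10⁻⁹ m)
E = 10.8473 eV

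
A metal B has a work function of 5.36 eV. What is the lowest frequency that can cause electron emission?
1.2960e+15 Hz

The threshold frequency is when the photon energy equals the work function:
hf₀ = φ

Solving for f₀:
f₀ = φ/h = (5.36 eV × 1.602×10⁻¹⁹ J/eV) / (6.626×10⁻³⁴ J·s)
f₀ = 1.2960e+15 Hz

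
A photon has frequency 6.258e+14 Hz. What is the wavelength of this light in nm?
479.05 nm

Using the wave equation: c = fλ

Solving for wavelength:
λ = c/f = (3×10⁸ m/s) / (6.258e+14 Hz)
λ = 479.05 nm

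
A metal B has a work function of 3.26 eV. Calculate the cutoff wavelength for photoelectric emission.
380.32 nm

The threshold wavelength is when the photon energy equals the work function:
hc/λ₀ = φ

Solving for λ₀:
λ₀ = hc/φ = (6.626×10⁻³⁴ J·s)(3×10⁸ m/s) / (3.26 eV × 1.602×10⁻¹⁹ J/eV)
λ₀ = 380.32 nm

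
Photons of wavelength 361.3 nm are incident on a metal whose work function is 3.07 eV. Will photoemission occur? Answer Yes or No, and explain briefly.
Yes

For photoemission, the photon energy must exceed the work function.

Photon energy: E = hc/λ = 3.4316 eV
Work function: φ = 3.07 eV

Since E_photon (3.4316 eV) > φ (3.07 eV), photoemission WILL occur.
The threshold wavelength is λ₀ = hc/φ = 403.9 nm.
Since 361.3 nm < 403.9 nm, the light has sufficient energy.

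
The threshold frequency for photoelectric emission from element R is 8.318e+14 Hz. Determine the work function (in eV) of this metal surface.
3.44 eV

At the threshold frequency, photon energy equals work function:
φ = hf₀

Calculating:
φ = (6.626×10⁻³⁴ J·s)(8.318e+14 Hz)
φ = 3.44 eV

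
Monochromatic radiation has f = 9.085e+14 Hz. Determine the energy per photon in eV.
3.7573 eV

Using E = hf:

E = hf = (6.626×10⁻³⁴ J·s)(9.085e+14 Hz)
E = 3.7573 eV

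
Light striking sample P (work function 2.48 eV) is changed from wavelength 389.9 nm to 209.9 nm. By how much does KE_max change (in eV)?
2.7269 eV

Using Einstein's equation: KE_max = hc/λ - φ

For λ₁ = 389.9 nm:
KE₁ = hc/λ₁ - φ = 3.1799 - 2.48 = 0.6999 eV

For λ₂ = 209.9 nm:
KE₂ = hc/λ₂ - φ = 5.9068 - 2.48 = 3.4268 eV

Change in KE:
ΔKE = KE₂ - KE₁ = 3.4268 - 0.6999 = 2.7269 eV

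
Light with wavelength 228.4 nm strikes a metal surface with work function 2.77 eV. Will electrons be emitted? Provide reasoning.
Yes

For photoemission, the photon energy must exceed the work function.

Photon energy: E = hc/λ = 5.4284 eV
Work function: φ = 2.77 eV

Since E_photon (5.4284 eV) > φ (2.77 eV), photoemission WILL occur.
The threshold wavelength is λ₀ = hc/φ = 447.6 nm.
Since 228.4 nm < 447.6 nm, the light has sufficient energy.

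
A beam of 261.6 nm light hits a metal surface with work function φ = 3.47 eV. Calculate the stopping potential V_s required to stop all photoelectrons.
1.2695 V

The stopping potential V_s satisfies: eV_s = KE_max

First, find KE_max using Einstein's equation:
E_photon = hc/λ = 4.7395 eV
KE_max = E_photon - φ = 4.7395 - 3.47 = 1.2695 eV

Since eV_s = KE_max:
V_s = KE_max/e = 1.2695 V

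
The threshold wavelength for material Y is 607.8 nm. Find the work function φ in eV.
2.04 eV

At the threshold wavelength, photon energy equals work function:
φ = hc/λ₀

Calculating:
φ = (6.626×10⁻³⁴ J·s)(3×10⁸ m/s) / (607.8×10⁻⁹ m)
φ = 2.04 eV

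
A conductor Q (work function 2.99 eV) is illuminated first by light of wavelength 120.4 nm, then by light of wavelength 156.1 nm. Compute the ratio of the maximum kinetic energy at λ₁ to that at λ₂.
1.4755

Using Einstein's equation: KE_max = hc/λ - φ

For λ₁ = 120.4 nm:
E₁ = hc/λ₁ = 10.2977 eV
KE₁ = E₁ - φ = 10.2977 - 2.99 = 7.3077 eV

For λ₂ = 156.1 nm:
E₂ = hc/λ₂ = 7.9426 eV
KE₂ = E₂ - φ = 7.9426 - 2.99 = 4.9526 eV

Ratio: KE₁/KE₂ = 7.3077/4.9526 = 1.4755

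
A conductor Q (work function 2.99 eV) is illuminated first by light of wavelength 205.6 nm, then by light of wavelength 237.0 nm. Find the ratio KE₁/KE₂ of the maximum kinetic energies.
1.3565

Using Einstein's equation: KE_max = hc/λ - φ

For λ₁ = 205.6 nm:
E₁ = hc/λ₁ = 6.0304 eV
KE₁ = E₁ - φ = 6.0304 - 2.99 = 3.0404 eV

For λ₂ = 237.0 nm:
E₂ = hc/λ₂ = 5.2314 eV
KE₂ = E₂ - φ = 5.2314 - 2.99 = 2.2414 eV

Ratio: KE₁/KE₂ = 3.0404/2.2414 = 1.3565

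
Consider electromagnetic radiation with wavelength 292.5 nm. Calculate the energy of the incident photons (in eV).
4.2388 eV

Using E = hf = hc/λ:

E = hc/λ = (6.626×10⁻³⁴ J·s)(3×10⁸ m/s) / (292.5×10⁻⁹ m)
E = 4.2388 eV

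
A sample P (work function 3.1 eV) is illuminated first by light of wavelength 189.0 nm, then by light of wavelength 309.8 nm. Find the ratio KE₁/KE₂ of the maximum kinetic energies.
3.8356

Using Einstein's equation: KE_max = hc/λ - φ

For λ₁ = 189.0 nm:
E₁ = hc/λ₁ = 6.5600 eV
KE₁ = E₁ - φ = 6.5600 - 3.1 = 3.4600 eV

For λ₂ = 309.8 nm:
E₂ = hc/λ₂ = 4.0021 eV
KE₂ = E₂ - φ = 4.0021 - 3.1 = 0.9021 eV

Ratio: KE₁/KE₂ = 3.4600/0.9021 = 3.8356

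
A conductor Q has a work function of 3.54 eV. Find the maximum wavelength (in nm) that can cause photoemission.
350.24 nm

The threshold wavelength is when the photon energy equals the work function:
hc/λ₀ = φ

Solving for λ₀:
λ₀ = hc/φ = (6.626×10⁻³⁴ J·s)(3×10⁸ m/s) / (3.54 eV × 1.602×10⁻¹⁹ J/eV)
λ₀ = 350.24 nm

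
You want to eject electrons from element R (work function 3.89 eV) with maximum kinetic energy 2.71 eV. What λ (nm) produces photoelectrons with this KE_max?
187.85 nm

From Einstein's equation: KE_max = hc/λ - φ

Rearranging for λ:
hc/λ = KE_max + φ
λ = hc/(KE_max + φ)

Required photon energy:
E_photon = KE_max + φ = 2.71 + 3.89 = 6.60 eV

Required wavelength:
λ = hc/E_photon = (6.626×10⁻³⁴)(3×10⁸) / (6.60 × 1.602×10⁻¹⁹)
λ = 187.85 nm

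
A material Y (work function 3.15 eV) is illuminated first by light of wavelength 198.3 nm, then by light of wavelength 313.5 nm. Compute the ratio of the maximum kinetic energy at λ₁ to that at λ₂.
3.8546

Using Einstein's equation: KE_max = hc/λ - φ

For λ₁ = 198.3 nm:
E₁ = hc/λ₁ = 6.2524 eV
KE₁ = E₁ - φ = 6.2524 - 3.15 = 3.1024 eV

For λ₂ = 313.5 nm:
E₂ = hc/λ₂ = 3.9548 eV
KE₂ = E₂ - φ = 3.9548 - 3.15 = 0.8048 eV

Ratio: KE₁/KE₂ = 3.1024/0.8048 = 3.8546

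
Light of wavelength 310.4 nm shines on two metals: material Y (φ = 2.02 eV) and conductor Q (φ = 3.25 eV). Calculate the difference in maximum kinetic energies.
1.2300 eV

Using KE_max = hc/λ - φ for each metal:

Photon energy: E = hc/λ = 3.9943 eV

For material Y (φ₁ = 2.02 eV):
KE₁ = E - φ₁ = 3.9943 - 2.02 = 1.9743 eV

For conductor Q (φ₂ = 3.25 eV):
KE₂ = E - φ₂ = 3.9943 - 3.25 = 0.7443 eV

Difference:
ΔKE = KE₁ - KE₂ = 1.9743 - 0.7443 = 1.2300 eV

Note: The difference equals the difference in work functions: 3.25 - 2.02 = 1.23 eV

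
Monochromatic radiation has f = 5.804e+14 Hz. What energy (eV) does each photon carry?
2.4003 eV

Using E = hf:

E = hf = (6.626×10⁻³⁴ J·s)(5.804e+14 Hz)
E = 2.4003 eV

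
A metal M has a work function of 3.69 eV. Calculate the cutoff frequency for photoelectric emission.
8.9224e+14 Hz

The threshold frequency is when the photon energy equals the work function:
hf₀ = φ

Solving for f₀:
f₀ = φ/h = (3.69 eV × 1.602×10⁻¹⁹ J/eV) / (6.626×10⁻³⁴ J·s)
f₀ = 8.9224e+14 Hz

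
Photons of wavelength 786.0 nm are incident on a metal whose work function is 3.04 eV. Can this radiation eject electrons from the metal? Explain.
No

For photoemission, the photon energy must exceed the work function.

Photon energy: E = hc/λ = 1.5774 eV
Work function: φ = 3.04 eV

Since E_photon (1.5774 eV) < φ (3.04 eV), photoemission will NOT occur.
The threshold wavelength is λ₀ = hc/φ = 407.8 nm.
Since 786.0 nm > 407.8 nm, the photons lack sufficient energy.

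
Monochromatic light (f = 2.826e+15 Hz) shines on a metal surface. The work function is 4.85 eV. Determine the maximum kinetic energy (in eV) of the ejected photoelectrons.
6.8374 eV

Using Einstein's photoelectric equation: KE_max = hf - φ

First, calculate the photon energy:
E_photon = hf = (6.626×10⁻³⁴ J·s)(2.826e+15 Hz)
E_photon = 11.6874 eV

Then, the maximum kinetic energy:
KE_max = E_photon - φ = 11.6874 eV - 4.85 eV = 6.8374 eV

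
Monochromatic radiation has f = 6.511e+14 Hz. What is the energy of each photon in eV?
2.6927 eV

Using E = hf:

E = hf = (6.626×10⁻³⁴ J·s)(6.511e+14 Hz)
E = 2.6927 eV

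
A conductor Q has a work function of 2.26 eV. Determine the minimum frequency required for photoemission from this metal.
5.4647e+14 Hz

The threshold frequency is when the photon energy equals the work function:
hf₀ = φ

Solving for f₀:
f₀ = φ/h = (2.26 eV × 1.602×10⁻¹⁹ J/eV) / (6.626×10⁻³⁴ J·s)
f₀ = 5.4647e+14 Hz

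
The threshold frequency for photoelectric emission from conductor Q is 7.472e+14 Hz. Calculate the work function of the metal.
3.09 eV

At the threshold frequency, photon energy equals work function:
φ = hf₀

Calculating:
φ = (6.626×10⁻³⁴ J·s)(7.472e+14 Hz)
φ = 3.09 eV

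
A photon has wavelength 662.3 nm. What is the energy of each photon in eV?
1.8720 eV

Using E = hf = hc/λ:

E = hc/λ = (6.626×10⁻³⁴ J·s)(3×10⁸ m/s) / (662.3×10⁻⁹ m)
E = 1.8720 eV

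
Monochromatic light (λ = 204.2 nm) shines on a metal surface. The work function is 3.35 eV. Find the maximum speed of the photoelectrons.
9.7847e+05 m/s

First, find the maximum kinetic energy:
E_photon = hc/λ = 6.0717 eV
KE_max = E_photon - φ = 6.0717 - 3.35 = 2.7217 eV

Convert to Joules: KE_max = 2.7217 × 1.602×10⁻¹⁹ J = 4.3607e-19 J

Then use KE = ½mv² to find velocity:
v = √(2·KE/m) = √(2 × 4.3607e-19 J / 9.109e-31 kg)
v = 9.7847e+05 m/s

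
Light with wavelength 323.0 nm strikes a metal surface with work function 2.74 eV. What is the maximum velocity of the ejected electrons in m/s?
6.2163e+05 m/s

First, find the maximum kinetic energy:
E_photon = hc/λ = 3.8385 eV
KE_max = E_photon - φ = 3.8385 - 2.74 = 1.0985 eV

Convert to Joules: KE_max = 1.0985 × 1.602×10⁻¹⁹ J = 1.7600e-19 J

Then use KE = ½mv² to find velocity:
v = √(2·KE/m) = √(2 × 1.7600e-19 J / 9.109e-31 kg)
v = 6.2163e+05 m/s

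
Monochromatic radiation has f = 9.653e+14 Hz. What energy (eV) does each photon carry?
3.9922 eV

Using E = hf:

E = hf = (6.626×10⁻³⁴ J·s)(9.653e+14 Hz)
E = 3.9922 eV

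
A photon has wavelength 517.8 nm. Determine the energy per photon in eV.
2.3944 eV

Using E = hf = hc/λ:

E = hc/λ = (6.626×10⁻³⁴ J·s)(3×10⁸ m/s) / (517.8×10⁻⁹ m)
E = 2.3944 eV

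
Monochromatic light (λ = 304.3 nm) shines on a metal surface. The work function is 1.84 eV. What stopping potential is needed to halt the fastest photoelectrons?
2.2344 V

The stopping potential V_s satisfies: eV_s = KE_max

First, find KE_max using Einstein's equation:
E_photon = hc/λ = 4.0744 eV
KE_max = E_photon - φ = 4.0744 - 1.84 = 2.2344 eV

Since eV_s = KE_max:
V_s = KE_max/e = 2.2344 V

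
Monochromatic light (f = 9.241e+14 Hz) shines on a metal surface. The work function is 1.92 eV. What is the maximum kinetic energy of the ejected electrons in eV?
1.9018 eV

Using Einstein's photoelectric equation: KE_max = hf - φ

First, calculate the photon energy:
E_photon = hf = (6.626×10⁻³⁴ J·s)(9.241e+14 Hz)
E_photon = 3.8218 eV

Then, the maximum kinetic energy:
KE_max = E_photon - φ = 3.8218 eV - 1.92 eV = 1.9018 eV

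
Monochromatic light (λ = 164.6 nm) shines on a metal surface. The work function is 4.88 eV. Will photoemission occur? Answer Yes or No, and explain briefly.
Yes

For photoemission, the photon energy must exceed the work function.

Photon energy: E = hc/λ = 7.5325 eV
Work function: φ = 4.88 eV

Since E_photon (7.5325 eV) > φ (4.88 eV), photoemission WILL occur.
The threshold wavelength is λ₀ = hc/φ = 254.1 nm.
Since 164.6 nm < 254.1 nm, the light has sufficient energy.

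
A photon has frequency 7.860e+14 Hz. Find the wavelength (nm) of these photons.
381.42 nm

Using the wave equation: c = fλ

Solving for wavelength:
λ = c/f = (3×10⁸ m/s) / (7.860e+14 Hz)
λ = 381.42 nm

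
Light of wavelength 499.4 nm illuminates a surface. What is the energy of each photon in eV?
2.4827 eV

Using E = hf = hc/λ:

E = hc/λ = (6.626×10⁻³⁴ J·s)(3×10⁸ m/s) / (499.4×10⁻⁹ m)
E = 2.4827 eV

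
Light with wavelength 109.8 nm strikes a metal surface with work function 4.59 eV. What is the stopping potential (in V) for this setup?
6.7018 V

The stopping potential V_s satisfies: eV_s = KE_max

First, find KE_max using Einstein's equation:
E_photon = hc/λ = 11.2918 eV
KE_max = E_photon - φ = 11.2918 - 4.59 = 6.7018 eV

Since eV_s = KE_max:
V_s = KE_max/e = 6.7018 V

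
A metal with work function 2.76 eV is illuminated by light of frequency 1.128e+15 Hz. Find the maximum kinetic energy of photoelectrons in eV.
1.9050 eV

Using Einstein's photoelectric equation: KE_max = hf - φ

First, calculate the photon energy:
E_photon = hf = (6.626×10⁻³⁴ J·s)(1.128e+15 Hz)
E_photon = 4.6650 eV

Then, the maximum kinetic energy:
KE_max = E_photon - φ = 4.6650 eV - 2.76 eV = 1.9050 eV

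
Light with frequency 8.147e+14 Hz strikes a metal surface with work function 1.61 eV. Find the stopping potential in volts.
1.7593 V

The stopping potential V_s satisfies: eV_s = KE_max

First, find KE_max using Einstein's equation:
E_photon = hf = (6.626×10⁻³⁴ J·s)(8.147e+14 Hz) = 3.3693 eV
KE_max = E_photon - φ = 3.3693 - 1.61 = 1.7593 eV

Since eV_s = KE_max:
V_s = KE_max/e = 1.7593 V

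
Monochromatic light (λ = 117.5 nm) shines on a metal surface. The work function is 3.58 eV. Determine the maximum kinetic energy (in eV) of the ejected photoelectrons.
6.9718 eV

Using Einstein's photoelectric equation: KE_max = hf - φ = hc/λ - φ

First, calculate the photon energy:
E_photon = hc/λ = (6.626×10⁻³⁴ J·s)(3×10⁸ m/s) / (117.5×10⁻⁹ m)
E_photon = 10.5518 eV

Then, the maximum kinetic energy:
KE_max = E_photon - φ = 10.5518 eV - 3.58 eV = 6.9718 eV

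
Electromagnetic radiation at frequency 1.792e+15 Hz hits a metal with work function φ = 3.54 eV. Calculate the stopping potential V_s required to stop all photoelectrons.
3.8711 V

The stopping potential V_s satisfies: eV_s = KE_max

First, find KE_max using Einstein's equation:
E_photon = hf = (6.626×10⁻³⁴ J·s)(1.792e+15 Hz) = 7.4111 eV
KE_max = E_photon - φ = 7.4111 - 3.54 = 3.8711 eV

Since eV_s = KE_max:
V_s = KE_max/e = 3.8711 V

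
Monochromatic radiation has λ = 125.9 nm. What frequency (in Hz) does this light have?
2.3812e+15 Hz

Using the wave equation: c = fλ

Solving for frequency:
f = c/λ = (3×10⁸ m/s) / (125.9×10⁻⁹ m)
f = 2.3812e+15 Hz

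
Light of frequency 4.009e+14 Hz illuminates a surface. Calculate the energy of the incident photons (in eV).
1.6580 eV

Using E = hf:

E = hf = (6.626×10⁻³⁴ J·s)(4.009e+14 Hz)
E = 1.6580 eV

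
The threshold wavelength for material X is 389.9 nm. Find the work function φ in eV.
3.18 eV

At the threshold wavelength, photon energy equals work function:
φ = hc/λ₀

Calculating:
φ = (6.626×10⁻³⁴ J·s)(3×10⁸ m/s) / (389.9×10⁻⁹ m)
φ = 3.18 eV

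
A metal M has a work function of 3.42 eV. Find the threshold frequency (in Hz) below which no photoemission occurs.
8.2695e+14 Hz

The threshold frequency is when the photon energy equals the work function:
hf₀ = φ

Solving for f₀:
f₀ = φ/h = (3.42 eV × 1.602×10⁻¹⁹ J/eV) / (6.626×10⁻³⁴ J·s)
f₀ = 8.2695e+14 Hz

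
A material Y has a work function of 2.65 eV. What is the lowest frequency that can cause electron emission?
6.4077e+14 Hz

The threshold frequency is when the photon energy equals the work function:
hf₀ = φ

Solving for f₀:
f₀ = φ/h = (2.65 eV × 1.602×10⁻¹⁹ J/eV) / (6.626×10⁻³⁴ J·s)
f₀ = 6.4077e+14 Hz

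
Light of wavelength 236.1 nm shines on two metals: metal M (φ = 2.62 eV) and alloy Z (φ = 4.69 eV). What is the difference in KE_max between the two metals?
2.0700 eV

Using KE_max = hc/λ - φ for each metal:

Photon energy: E = hc/λ = 5.2513 eV

For metal M (φ₁ = 2.62 eV):
KE₁ = E - φ₁ = 5.2513 - 2.62 = 2.6313 eV

For alloy Z (φ₂ = 4.69 eV):
KE₂ = E - φ₂ = 5.2513 - 4.69 = 0.5613 eV

Difference:
ΔKE = KE₁ - KE₂ = 2.6313 - 0.5613 = 2.0700 eV

Note: The difference equals the difference in work functions: 4.69 - 2.62 = 2.07 eV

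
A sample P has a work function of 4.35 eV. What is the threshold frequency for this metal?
1.0518e+15 Hz

The threshold frequency is when the photon energy equals the work function:
hf₀ = φ

Solving for f₀:
f₀ = φ/h = (4.35 eV × 1.602×10⁻¹⁹ J/eV) / (6.626×10⁻³⁴ J·s)
f₀ = 1.0518e+15 Hz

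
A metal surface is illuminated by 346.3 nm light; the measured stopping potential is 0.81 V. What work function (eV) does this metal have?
2.77 eV

The stopping potential gives the maximum kinetic energy: KE_max = eV_s = 0.81 eV

From Einstein's photoelectric equation: KE_max = hc/λ - φ
Rearranging: φ = hc/λ - KE_max

Calculate photon energy:
E_photon = hc/λ = (6.626×10⁻³⁴ J·s)(3×10⁸ m/s) / (346.3×10⁻⁹ m) = 3.5803 eV

Therefore:
φ = 3.5803 - 0.81 = 2.77 eV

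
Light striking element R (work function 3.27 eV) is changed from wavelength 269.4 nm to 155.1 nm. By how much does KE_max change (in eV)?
3.3916 eV

Using Einstein's equation: KE_max = hc/λ - φ

For λ₁ = 269.4 nm:
KE₁ = hc/λ₁ - φ = 4.6022 - 3.27 = 1.3322 eV

For λ₂ = 155.1 nm:
KE₂ = hc/λ₂ - φ = 7.9938 - 3.27 = 4.7238 eV

Change in KE:
ΔKE = KE₂ - KE₁ = 4.7238 - 1.3322 = 3.3916 eV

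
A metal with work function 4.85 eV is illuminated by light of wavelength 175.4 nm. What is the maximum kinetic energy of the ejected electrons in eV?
2.2187 eV

Using Einstein's photoelectric equation: KE_max = hf - φ = hc/λ - φ

First, calculate the photon energy:
E_photon = hc/λ = (6.626×10⁻³⁴ J·s)(3×10⁸ m/s) / (175.4×10⁻⁹ m)
E_photon = 7.0687 eV

Then, the maximum kinetic energy:
KE_max = E_photon - φ = 7.0687 eV - 4.85 eV = 2.2187 eV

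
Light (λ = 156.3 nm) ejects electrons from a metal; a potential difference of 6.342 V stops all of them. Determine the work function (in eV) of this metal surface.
1.59 eV

The stopping potential gives the maximum kinetic energy: KE_max = eV_s = 6.342 eV

From Einstein's photoelectric equation: KE_max = hc/λ - φ
Rearranging: φ = hc/λ - KE_max

Calculate photon energy:
E_photon = hc/λ = (6.626×10⁻³⁴ J·s)(3×10⁸ m/s) / (156.3×10⁻⁹ m) = 7.9325 eV

Therefore:
φ = 7.9325 - 6.342 = 1.59 eV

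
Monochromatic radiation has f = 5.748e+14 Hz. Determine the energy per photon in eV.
2.3772 eV

Using E = hf:

E = hf = (6.626×10⁻³⁴ J·s)(5.748e+14 Hz)
E = 2.3772 eV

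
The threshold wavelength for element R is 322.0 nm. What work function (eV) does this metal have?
3.85 eV

At the threshold wavelength, photon energy equals work function:
φ = hc/λ₀

Calculating:
φ = (6.626×10⁻³⁴ J·s)(3×10⁸ m/s) / (322.0×10⁻⁹ m)
φ = 3.85 eV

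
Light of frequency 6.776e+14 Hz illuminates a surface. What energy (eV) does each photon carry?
2.8023 eV

Using E = hf:

E = hf = (6.626×10⁻³⁴ J·s)(6.776e+14 Hz)
E = 2.8023 eV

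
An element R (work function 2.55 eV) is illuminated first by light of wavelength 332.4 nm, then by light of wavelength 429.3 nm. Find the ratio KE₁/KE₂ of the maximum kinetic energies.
3.4905

Using Einstein's equation: KE_max = hc/λ - φ

For λ₁ = 332.4 nm:
E₁ = hc/λ₁ = 3.7300 eV
KE₁ = E₁ - φ = 3.7300 - 2.55 = 1.1800 eV

For λ₂ = 429.3 nm:
E₂ = hc/λ₂ = 2.8881 eV
KE₂ = E₂ - φ = 2.8881 - 2.55 = 0.3381 eV

Ratio: KE₁/KE₂ = 1.1800/0.3381 = 3.4905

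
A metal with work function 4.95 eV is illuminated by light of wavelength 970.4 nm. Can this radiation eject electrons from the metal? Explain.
No

For photoemission, the photon energy must exceed the work function.

Photon energy: E = hc/λ = 1.2777 eV
Work function: φ = 4.95 eV

Since E_photon (1.2777 eV) < φ (4.95 eV), photoemission will NOT occur.
The threshold wavelength is λ₀ = hc/φ = 250.5 nm.
Since 970.4 nm > 250.5 nm, the photons lack sufficient energy.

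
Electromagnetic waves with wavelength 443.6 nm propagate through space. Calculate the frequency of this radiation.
6.7582e+14 Hz

Using the wave equation: c = fλ

Solving for frequency:
f = c/λ = (3×10⁸ m/s) / (443.6×10⁻⁹ m)
f = 6.7582e+14 Hz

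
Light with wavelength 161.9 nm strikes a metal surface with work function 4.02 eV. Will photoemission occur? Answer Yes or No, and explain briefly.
Yes

For photoemission, the photon energy must exceed the work function.

Photon energy: E = hc/λ = 7.6581 eV
Work function: φ = 4.02 eV

Since E_photon (7.6581 eV) > φ (4.02 eV), photoemission WILL occur.
The threshold wavelength is λ₀ = hc/φ = 308.4 nm.
Since 161.9 nm < 308.4 nm, the light has sufficient energy.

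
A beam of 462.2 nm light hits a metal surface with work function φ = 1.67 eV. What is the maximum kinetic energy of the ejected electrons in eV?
1.0125 eV

Using Einstein's photoelectric equation: KE_max = hf - φ = hc/λ - φ

First, calculate the photon energy:
E_photon = hc/λ = (6.626×10⁻³⁴ J·s)(3×10⁸ m/s) / (462.2×10⁻⁹ m)
E_photon = 2.6825 eV

Then, the maximum kinetic energy:
KE_max = E_photon - φ = 2.6825 eV - 1.67 eV = 1.0125 eV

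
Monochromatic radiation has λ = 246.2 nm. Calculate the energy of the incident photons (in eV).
5.0359 eV

Using E = hf = hc/λ:

E = hc/λ = (6.626×10⁻³⁴ J·s)(3×10⁸ m/s) / (246.2×10⁻⁹ m)
E = 5.0359 eV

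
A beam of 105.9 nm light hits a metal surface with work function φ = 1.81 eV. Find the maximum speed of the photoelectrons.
1.8659e+06 m/s

First, find the maximum kinetic energy:
E_photon = hc/λ = 11.7077 eV
KE_max = E_photon - φ = 11.7077 - 1.81 = 9.8977 eV

Convert to Joules: KE_max = 9.8977 × 1.602×10⁻¹⁹ J = 1.5858e-18 J

Then use KE = ½mv² to find velocity:
v = √(2·KE/m) = √(2 × 1.5858e-18 J / 9.109e-31 kg)
v = 1.8659e+06 m/s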